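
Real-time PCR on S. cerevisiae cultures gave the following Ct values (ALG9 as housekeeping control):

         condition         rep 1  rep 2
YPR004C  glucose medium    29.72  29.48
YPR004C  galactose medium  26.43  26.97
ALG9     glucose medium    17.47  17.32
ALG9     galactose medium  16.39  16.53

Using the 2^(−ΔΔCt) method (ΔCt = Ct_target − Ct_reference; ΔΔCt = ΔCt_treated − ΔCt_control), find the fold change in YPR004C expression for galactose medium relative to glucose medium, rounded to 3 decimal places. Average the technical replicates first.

Mean Ct: YPR004C glucose medium 29.600; YPR004C galactose medium 26.700; ALG9 glucose medium 17.395; ALG9 galactose medium 16.460
ΔCt(glucose medium) = 29.600 − 17.395 = 12.205
ΔCt(galactose medium) = 26.700 − 16.460 = 10.240
ΔΔCt = 10.240 − 12.205 = -1.965
Fold change = 2^(−(-1.965)) = 2^1.965 = 3.9041

3.904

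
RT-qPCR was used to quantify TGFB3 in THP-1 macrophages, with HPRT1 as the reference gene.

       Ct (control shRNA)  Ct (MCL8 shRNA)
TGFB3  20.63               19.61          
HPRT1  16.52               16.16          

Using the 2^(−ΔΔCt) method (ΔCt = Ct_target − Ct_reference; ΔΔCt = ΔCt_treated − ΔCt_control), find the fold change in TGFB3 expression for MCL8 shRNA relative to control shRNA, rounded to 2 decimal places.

ΔCt(control shRNA) = 20.630 − 16.520 = 4.110
ΔCt(MCL8 shRNA) = 19.610 − 16.160 = 3.450
ΔΔCt = 3.450 − 4.110 = -0.660
Fold change = 2^(−(-0.660)) = 2^0.660 = 1.580

1.58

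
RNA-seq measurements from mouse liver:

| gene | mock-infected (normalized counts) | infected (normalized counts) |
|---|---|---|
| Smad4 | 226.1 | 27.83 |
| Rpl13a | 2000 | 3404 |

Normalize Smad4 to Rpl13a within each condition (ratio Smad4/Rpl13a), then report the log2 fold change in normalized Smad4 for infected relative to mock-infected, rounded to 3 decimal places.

-3.789

Smad4/Rpl13a (mock-infected) = 226.1 / 2000 = 0.11305
Smad4/Rpl13a (infected) = 27.83 / 3404 = 0.0081757
Fold change = 0.0081757 / 0.11305 = 0.0723
log2(0.0723) = -3.7895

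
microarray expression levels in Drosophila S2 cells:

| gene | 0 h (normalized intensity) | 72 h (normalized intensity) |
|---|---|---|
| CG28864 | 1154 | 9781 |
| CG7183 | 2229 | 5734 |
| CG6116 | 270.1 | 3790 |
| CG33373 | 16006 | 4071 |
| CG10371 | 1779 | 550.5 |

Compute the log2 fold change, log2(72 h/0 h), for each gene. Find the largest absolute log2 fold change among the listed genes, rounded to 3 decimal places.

3.811

log2(9781/1154) = 3.083  (CG28864)
log2(5734/2229) = 1.363  (CG7183)
log2(3790/270.1) = 3.811  (CG6116)
log2(4071/16006) = -1.975  (CG33373)
log2(550.5/1779) = -1.692  (CG10371)
The largest magnitude belongs to CG6116.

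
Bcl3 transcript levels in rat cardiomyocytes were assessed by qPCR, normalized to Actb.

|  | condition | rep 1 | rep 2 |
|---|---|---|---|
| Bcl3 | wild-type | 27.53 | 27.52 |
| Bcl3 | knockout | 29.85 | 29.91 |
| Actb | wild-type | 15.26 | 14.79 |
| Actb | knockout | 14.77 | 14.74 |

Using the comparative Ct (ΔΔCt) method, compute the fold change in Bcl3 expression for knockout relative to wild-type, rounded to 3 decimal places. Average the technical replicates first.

0.162

Mean Ct: Bcl3 wild-type 27.525; Bcl3 knockout 29.880; Actb wild-type 15.025; Actb knockout 14.755
ΔCt(wild-type) = 27.525 − 15.025 = 12.500
ΔCt(knockout) = 29.880 − 14.755 = 15.125
ΔΔCt = 15.125 − 12.500 = 2.625
Fold change = 2^(−2.625) = 0.1621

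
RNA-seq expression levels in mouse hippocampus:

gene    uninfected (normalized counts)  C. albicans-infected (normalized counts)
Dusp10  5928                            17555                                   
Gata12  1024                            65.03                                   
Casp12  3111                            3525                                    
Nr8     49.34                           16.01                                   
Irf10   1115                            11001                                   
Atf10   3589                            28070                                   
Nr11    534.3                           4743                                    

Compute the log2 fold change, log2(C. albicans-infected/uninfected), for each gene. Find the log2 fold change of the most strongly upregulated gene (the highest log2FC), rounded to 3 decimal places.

log2(17555/5928) = 1.566  (Dusp10)
log2(65.03/1024) = -3.977  (Gata12)
log2(3525/3111) = 0.180  (Casp12)
log2(16.01/49.34) = -1.624  (Nr8)
log2(11001/1115) = 3.303  (Irf10)
log2(28070/3589) = 2.967  (Atf10)
log2(4743/534.3) = 3.150  (Nr11)
Irf10 is most strongly upregulated.

3.303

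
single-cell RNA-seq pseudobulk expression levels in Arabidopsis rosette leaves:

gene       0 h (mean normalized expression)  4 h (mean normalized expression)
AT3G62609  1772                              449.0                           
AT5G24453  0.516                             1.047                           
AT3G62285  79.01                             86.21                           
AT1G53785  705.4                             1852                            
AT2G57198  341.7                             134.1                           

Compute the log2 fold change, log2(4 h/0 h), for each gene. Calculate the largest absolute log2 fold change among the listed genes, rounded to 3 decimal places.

1.981

log2(449.0/1772) = -1.981  (AT3G62609)
log2(1.047/0.516) = 1.021  (AT5G24453)
log2(86.21/79.01) = 0.126  (AT3G62285)
log2(1852/705.4) = 1.393  (AT1G53785)
log2(134.1/341.7) = -1.349  (AT2G57198)
The largest magnitude belongs to AT3G62609.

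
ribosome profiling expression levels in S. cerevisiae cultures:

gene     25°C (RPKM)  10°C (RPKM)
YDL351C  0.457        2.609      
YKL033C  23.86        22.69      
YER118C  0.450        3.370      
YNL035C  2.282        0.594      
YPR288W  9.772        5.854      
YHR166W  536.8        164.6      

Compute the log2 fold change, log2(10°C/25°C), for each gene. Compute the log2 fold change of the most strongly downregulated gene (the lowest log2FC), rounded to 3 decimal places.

-1.942

log2(2.609/0.457) = 2.513  (YDL351C)
log2(22.69/23.86) = -0.073  (YKL033C)
log2(3.370/0.450) = 2.905  (YER118C)
log2(0.594/2.282) = -1.942  (YNL035C)
log2(5.854/9.772) = -0.739  (YPR288W)
log2(164.6/536.8) = -1.705  (YHR166W)
YNL035C is most strongly downregulated.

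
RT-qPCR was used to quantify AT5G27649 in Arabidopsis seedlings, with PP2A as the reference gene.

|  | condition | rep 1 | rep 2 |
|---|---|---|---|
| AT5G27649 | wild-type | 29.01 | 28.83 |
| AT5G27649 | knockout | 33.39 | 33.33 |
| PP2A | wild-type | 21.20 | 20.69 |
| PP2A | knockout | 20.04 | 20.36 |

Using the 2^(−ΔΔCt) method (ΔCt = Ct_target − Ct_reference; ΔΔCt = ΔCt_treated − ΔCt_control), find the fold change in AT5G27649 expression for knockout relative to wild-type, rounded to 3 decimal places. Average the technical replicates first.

Mean Ct: AT5G27649 wild-type 28.920; AT5G27649 knockout 33.360; PP2A wild-type 20.945; PP2A knockout 20.200
ΔCt(wild-type) = 28.920 − 20.945 = 7.975
ΔCt(knockout) = 33.360 − 20.200 = 13.160
ΔΔCt = 13.160 − 7.975 = 5.185
Fold change = 2^(−5.185) = 0.0275

0.027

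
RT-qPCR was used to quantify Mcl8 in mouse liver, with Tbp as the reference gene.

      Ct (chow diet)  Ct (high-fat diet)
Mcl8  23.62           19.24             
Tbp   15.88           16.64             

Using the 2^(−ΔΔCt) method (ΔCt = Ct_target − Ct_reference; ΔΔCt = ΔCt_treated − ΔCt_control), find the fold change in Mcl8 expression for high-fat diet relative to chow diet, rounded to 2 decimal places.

ΔCt(chow diet) = 23.620 − 15.880 = 7.740
ΔCt(high-fat diet) = 19.240 − 16.640 = 2.600
ΔΔCt = 2.600 − 7.740 = -5.140
Fold change = 2^(−(-5.140)) = 2^5.140 = 35.261

35.26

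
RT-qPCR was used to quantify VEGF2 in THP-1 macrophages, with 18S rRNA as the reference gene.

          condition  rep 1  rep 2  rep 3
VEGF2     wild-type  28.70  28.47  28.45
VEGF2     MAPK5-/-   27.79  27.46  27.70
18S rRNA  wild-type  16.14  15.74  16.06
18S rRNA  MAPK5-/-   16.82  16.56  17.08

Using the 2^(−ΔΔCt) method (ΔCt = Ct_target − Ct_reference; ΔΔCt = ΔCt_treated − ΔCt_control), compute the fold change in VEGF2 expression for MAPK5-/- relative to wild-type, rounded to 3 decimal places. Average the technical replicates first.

3.317

Mean Ct: VEGF2 wild-type 28.540; VEGF2 MAPK5-/- 27.650; 18S rRNA wild-type 15.980; 18S rRNA MAPK5-/- 16.820
ΔCt(wild-type) = 28.540 − 15.980 = 12.560
ΔCt(MAPK5-/-) = 27.650 − 16.820 = 10.830
ΔΔCt = 10.830 − 12.560 = -1.730
Fold change = 2^(−(-1.730)) = 2^1.730 = 3.3173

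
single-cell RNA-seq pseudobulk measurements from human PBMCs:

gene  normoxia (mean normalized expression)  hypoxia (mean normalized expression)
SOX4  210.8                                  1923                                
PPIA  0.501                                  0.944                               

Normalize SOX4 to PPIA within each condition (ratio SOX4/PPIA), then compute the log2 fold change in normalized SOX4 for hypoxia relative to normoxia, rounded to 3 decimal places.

SOX4/PPIA (normoxia) = 210.8 / 0.501 = 420.76
SOX4/PPIA (hypoxia) = 1923 / 0.944 = 2037.1
Fold change = 2037.1 / 420.76 = 4.8414
log2(4.8414) = 2.2754

2.275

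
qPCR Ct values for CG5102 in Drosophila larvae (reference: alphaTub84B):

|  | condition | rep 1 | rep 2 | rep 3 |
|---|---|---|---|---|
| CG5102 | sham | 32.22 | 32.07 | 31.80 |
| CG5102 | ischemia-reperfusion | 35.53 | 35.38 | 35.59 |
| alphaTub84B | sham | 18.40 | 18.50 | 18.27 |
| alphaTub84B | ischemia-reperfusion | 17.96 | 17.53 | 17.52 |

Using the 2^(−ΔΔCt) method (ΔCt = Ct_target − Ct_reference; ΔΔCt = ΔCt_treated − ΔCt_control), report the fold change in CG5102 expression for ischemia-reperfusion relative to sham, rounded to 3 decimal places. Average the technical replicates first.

Mean Ct: CG5102 sham 32.030; CG5102 ischemia-reperfusion 35.500; alphaTub84B sham 18.390; alphaTub84B ischemia-reperfusion 17.670
ΔCt(sham) = 32.030 − 18.390 = 13.640
ΔCt(ischemia-reperfusion) = 35.500 − 17.670 = 17.830
ΔΔCt = 17.830 − 13.640 = 4.190
Fold change = 2^(−4.190) = 0.0548

0.055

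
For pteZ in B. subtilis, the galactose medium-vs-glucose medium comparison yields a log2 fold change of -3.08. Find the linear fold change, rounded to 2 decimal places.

0.12

Fold change = 2^(-3.08) = 0.118
That is, pteZ drops to 11.8% of the glucose medium level.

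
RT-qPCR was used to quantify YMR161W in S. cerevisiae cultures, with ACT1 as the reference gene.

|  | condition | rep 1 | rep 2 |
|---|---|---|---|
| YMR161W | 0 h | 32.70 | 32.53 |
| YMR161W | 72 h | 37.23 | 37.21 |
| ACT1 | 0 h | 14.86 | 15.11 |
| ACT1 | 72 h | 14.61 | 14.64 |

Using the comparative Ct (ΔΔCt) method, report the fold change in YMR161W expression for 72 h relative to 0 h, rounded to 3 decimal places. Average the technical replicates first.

Mean Ct: YMR161W 0 h 32.615; YMR161W 72 h 37.220; ACT1 0 h 14.985; ACT1 72 h 14.625
ΔCt(0 h) = 32.615 − 14.985 = 17.630
ΔCt(72 h) = 37.220 − 14.625 = 22.595
ΔΔCt = 22.595 − 17.630 = 4.965
Fold change = 2^(−4.965) = 0.0320

0.032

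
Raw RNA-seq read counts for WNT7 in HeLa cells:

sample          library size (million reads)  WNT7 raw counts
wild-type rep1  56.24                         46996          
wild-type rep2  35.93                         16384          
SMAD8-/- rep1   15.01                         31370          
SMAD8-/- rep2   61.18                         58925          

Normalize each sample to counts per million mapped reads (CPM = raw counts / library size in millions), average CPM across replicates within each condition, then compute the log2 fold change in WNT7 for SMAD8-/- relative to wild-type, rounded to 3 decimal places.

CPM(wild-type rep1) = 46996 / 56.24 = 835.6330
CPM(wild-type rep2) = 16384 / 35.93 = 455.9978
CPM(SMAD8-/- rep1) = 31370 / 15.01 = 2089.9400
CPM(SMAD8-/- rep2) = 58925 / 61.18 = 963.1415
mean CPM(wild-type) = 645.8154; mean CPM(SMAD8-/-) = 1526.5408
Fold change = 1526.5408 / 645.8154 = 2.36374
log2(2.36374) = 1.2411

1.241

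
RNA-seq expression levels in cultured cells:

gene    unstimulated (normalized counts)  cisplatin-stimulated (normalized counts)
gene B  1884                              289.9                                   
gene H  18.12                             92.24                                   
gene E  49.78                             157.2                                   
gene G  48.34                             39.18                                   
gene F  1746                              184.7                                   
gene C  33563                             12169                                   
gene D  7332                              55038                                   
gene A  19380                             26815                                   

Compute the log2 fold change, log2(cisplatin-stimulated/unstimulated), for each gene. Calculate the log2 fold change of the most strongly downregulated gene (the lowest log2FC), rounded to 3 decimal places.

-3.241

log2(289.9/1884) = -2.700  (gene B)
log2(92.24/18.12) = 2.348  (gene H)
log2(157.2/49.78) = 1.659  (gene E)
log2(39.18/48.34) = -0.303  (gene G)
log2(184.7/1746) = -3.241  (gene F)
log2(12169/33563) = -1.464  (gene C)
log2(55038/7332) = 2.908  (gene D)
log2(26815/19380) = 0.468  (gene A)
gene F is most strongly downregulated.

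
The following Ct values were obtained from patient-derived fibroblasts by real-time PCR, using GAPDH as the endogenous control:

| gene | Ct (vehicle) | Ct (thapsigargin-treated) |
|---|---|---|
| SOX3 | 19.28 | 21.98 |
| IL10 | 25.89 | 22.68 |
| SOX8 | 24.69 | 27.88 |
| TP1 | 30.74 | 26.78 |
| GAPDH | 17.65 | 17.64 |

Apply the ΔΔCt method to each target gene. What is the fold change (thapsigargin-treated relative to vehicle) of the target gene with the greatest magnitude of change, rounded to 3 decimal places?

SOX3: ΔΔCt = (21.98−17.64) − (19.28−17.65) = 4.34 − 1.63 = 2.71; fold change = 2^-2.71 = 0.153
IL10: ΔΔCt = (22.68−17.64) − (25.89−17.65) = 5.04 − 8.24 = -3.20; fold change = 2^3.20 = 9.190
SOX8: ΔΔCt = (27.88−17.64) − (24.69−17.65) = 10.24 − 7.04 = 3.20; fold change = 2^-3.20 = 0.109
TP1: ΔΔCt = (26.78−17.64) − (30.74−17.65) = 9.14 − 13.09 = -3.95; fold change = 2^3.95 = 15.455
TP1 has the largest |ΔΔCt| = 3.95.

15.455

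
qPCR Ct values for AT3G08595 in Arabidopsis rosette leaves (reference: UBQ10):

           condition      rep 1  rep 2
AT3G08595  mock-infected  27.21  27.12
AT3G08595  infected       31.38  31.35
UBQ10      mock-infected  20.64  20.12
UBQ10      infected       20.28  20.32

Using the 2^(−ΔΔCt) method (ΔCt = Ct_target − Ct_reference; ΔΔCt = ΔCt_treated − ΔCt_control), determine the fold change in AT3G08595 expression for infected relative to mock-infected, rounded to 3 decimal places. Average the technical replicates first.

Mean Ct: AT3G08595 mock-infected 27.165; AT3G08595 infected 31.365; UBQ10 mock-infected 20.380; UBQ10 infected 20.300
ΔCt(mock-infected) = 27.165 − 20.380 = 6.785
ΔCt(infected) = 31.365 − 20.300 = 11.065
ΔΔCt = 11.065 − 6.785 = 4.280
Fold change = 2^(−4.280) = 0.0515

0.051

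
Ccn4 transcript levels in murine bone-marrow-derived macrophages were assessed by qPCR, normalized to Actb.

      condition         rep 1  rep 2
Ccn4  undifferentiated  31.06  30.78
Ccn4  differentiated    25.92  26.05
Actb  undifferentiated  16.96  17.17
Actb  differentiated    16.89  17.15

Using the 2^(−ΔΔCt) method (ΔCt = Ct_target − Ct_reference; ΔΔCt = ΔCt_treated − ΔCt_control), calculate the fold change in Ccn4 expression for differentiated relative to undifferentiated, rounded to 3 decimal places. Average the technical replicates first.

29.651

Mean Ct: Ccn4 undifferentiated 30.920; Ccn4 differentiated 25.985; Actb undifferentiated 17.065; Actb differentiated 17.020
ΔCt(undifferentiated) = 30.920 − 17.065 = 13.855
ΔCt(differentiated) = 25.985 − 17.020 = 8.965
ΔΔCt = 8.965 − 13.855 = -4.890
Fold change = 2^(−(-4.890)) = 2^4.890 = 29.6508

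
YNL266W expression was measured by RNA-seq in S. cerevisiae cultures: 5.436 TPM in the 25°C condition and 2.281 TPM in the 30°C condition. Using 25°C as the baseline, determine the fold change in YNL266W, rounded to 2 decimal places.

0.42

Fold change = 2.281 / 5.436 = 0.420
YNL266W is downregulated.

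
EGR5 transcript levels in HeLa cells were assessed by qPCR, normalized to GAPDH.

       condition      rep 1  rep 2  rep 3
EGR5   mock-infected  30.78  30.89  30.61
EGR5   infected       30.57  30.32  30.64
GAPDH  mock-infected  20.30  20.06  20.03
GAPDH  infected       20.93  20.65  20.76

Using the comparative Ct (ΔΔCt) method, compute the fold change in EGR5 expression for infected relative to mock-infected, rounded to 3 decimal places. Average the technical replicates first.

1.866

Mean Ct: EGR5 mock-infected 30.760; EGR5 infected 30.510; GAPDH mock-infected 20.130; GAPDH infected 20.780
ΔCt(mock-infected) = 30.760 − 20.130 = 10.630
ΔCt(infected) = 30.510 − 20.780 = 9.730
ΔΔCt = 9.730 − 10.630 = -0.900
Fold change = 2^(−(-0.900)) = 2^0.900 = 1.8661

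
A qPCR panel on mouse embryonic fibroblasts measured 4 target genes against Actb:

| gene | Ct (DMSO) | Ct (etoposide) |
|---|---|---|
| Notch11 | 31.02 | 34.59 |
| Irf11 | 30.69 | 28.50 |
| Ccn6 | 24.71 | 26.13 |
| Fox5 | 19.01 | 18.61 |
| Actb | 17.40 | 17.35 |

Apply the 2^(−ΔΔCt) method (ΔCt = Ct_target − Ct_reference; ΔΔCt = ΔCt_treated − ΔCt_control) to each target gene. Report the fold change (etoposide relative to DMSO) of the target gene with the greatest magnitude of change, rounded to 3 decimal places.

Notch11: ΔΔCt = (34.59−17.35) − (31.02−17.40) = 17.24 − 13.62 = 3.62; fold change = 2^-3.62 = 0.081
Irf11: ΔΔCt = (28.50−17.35) − (30.69−17.40) = 11.15 − 13.29 = -2.14; fold change = 2^2.14 = 4.408
Ccn6: ΔΔCt = (26.13−17.35) − (24.71−17.40) = 8.78 − 7.31 = 1.47; fold change = 2^-1.47 = 0.361
Fox5: ΔΔCt = (18.61−17.35) − (19.01−17.40) = 1.26 − 1.61 = -0.35; fold change = 2^0.35 = 1.275
Notch11 has the largest |ΔΔCt| = 3.62.

0.081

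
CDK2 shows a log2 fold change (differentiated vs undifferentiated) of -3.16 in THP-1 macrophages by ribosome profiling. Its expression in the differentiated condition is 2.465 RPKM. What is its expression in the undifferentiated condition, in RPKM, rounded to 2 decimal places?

22.03

Fold change = 2^(-3.16) = 0.1119
undifferentiated expression = 2.465 / 0.1119 = 22.03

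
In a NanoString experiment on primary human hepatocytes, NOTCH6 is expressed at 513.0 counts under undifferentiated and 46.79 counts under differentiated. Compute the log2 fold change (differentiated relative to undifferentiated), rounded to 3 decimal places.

Fold change = 46.79 / 513.0 = 0.0912
log2(0.0912) = -3.4547

-3.455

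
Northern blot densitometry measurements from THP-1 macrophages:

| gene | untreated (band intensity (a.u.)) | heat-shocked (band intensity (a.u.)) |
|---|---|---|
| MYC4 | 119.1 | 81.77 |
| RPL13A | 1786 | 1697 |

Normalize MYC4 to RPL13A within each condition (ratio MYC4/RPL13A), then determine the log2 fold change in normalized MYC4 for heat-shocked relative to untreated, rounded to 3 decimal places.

-0.469

MYC4/RPL13A (untreated) = 119.1 / 1786 = 0.066685
MYC4/RPL13A (heat-shocked) = 81.77 / 1697 = 0.048185
Fold change = 0.048185 / 0.066685 = 0.7226
log2(0.7226) = -0.4688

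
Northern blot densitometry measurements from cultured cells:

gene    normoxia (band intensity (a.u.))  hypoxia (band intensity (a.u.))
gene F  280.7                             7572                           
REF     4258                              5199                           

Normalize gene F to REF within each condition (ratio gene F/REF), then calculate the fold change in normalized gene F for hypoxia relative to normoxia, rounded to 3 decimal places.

gene F/REF (normoxia) = 280.7 / 4258 = 0.065923
gene F/REF (hypoxia) = 7572 / 5199 = 1.4564
Fold change = 1.4564 / 0.065923 = 22.0930

22.093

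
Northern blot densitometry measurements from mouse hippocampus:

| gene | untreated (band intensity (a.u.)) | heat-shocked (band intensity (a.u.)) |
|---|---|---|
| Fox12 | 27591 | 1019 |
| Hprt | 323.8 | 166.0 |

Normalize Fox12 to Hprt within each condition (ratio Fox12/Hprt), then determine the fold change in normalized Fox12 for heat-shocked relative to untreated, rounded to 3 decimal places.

Fox12/Hprt (untreated) = 27591 / 323.8 = 85.21
Fox12/Hprt (heat-shocked) = 1019 / 166.0 = 6.1386
Fold change = 6.1386 / 85.21 = 0.0720

0.072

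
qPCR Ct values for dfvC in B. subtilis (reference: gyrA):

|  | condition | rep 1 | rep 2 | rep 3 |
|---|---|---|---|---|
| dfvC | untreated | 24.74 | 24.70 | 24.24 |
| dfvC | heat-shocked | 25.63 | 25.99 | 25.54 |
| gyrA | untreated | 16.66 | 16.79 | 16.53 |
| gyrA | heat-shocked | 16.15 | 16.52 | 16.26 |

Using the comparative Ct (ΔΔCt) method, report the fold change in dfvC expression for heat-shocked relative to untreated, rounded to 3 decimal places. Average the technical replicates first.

0.351

Mean Ct: dfvC untreated 24.560; dfvC heat-shocked 25.720; gyrA untreated 16.660; gyrA heat-shocked 16.310
ΔCt(untreated) = 24.560 − 16.660 = 7.900
ΔCt(heat-shocked) = 25.720 − 16.310 = 9.410
ΔΔCt = 9.410 − 7.900 = 1.510
Fold change = 2^(−1.510) = 0.3511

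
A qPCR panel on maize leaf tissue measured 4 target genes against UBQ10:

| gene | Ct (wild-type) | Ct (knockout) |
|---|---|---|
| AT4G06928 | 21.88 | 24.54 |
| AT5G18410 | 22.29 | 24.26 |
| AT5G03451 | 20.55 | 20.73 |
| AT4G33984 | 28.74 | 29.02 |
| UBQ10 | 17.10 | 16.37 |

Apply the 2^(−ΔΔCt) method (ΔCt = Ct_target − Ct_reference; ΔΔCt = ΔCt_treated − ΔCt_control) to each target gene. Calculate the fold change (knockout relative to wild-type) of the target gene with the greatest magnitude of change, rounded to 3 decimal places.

0.095

AT4G06928: ΔΔCt = (24.54−16.37) − (21.88−17.10) = 8.17 − 4.78 = 3.39; fold change = 2^-3.39 = 0.095
AT5G18410: ΔΔCt = (24.26−16.37) − (22.29−17.10) = 7.89 − 5.19 = 2.70; fold change = 2^-2.70 = 0.154
AT5G03451: ΔΔCt = (20.73−16.37) − (20.55−17.10) = 4.36 − 3.45 = 0.91; fold change = 2^-0.91 = 0.532
AT4G33984: ΔΔCt = (29.02−16.37) − (28.74−17.10) = 12.65 − 11.64 = 1.01; fold change = 2^-1.01 = 0.497
AT4G06928 has the largest |ΔΔCt| = 3.39.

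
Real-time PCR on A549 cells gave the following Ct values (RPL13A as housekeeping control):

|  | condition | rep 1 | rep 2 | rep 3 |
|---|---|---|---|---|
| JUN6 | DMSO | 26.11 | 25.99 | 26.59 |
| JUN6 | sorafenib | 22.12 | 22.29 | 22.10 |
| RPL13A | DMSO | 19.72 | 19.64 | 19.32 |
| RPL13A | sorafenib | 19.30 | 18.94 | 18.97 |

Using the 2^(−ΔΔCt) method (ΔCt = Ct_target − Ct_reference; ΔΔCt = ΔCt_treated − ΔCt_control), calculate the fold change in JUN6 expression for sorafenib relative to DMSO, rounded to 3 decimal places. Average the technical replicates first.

Mean Ct: JUN6 DMSO 26.230; JUN6 sorafenib 22.170; RPL13A DMSO 19.560; RPL13A sorafenib 19.070
ΔCt(DMSO) = 26.230 − 19.560 = 6.670
ΔCt(sorafenib) = 22.170 − 19.070 = 3.100
ΔΔCt = 3.100 − 6.670 = -3.570
Fold change = 2^(−(-3.570)) = 2^3.570 = 11.8762

11.876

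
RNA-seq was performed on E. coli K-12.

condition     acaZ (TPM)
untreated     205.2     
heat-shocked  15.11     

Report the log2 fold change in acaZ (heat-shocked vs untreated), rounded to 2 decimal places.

-3.76

Fold change = 15.11 / 205.2 = 0.0736
log2(0.0736) = -3.763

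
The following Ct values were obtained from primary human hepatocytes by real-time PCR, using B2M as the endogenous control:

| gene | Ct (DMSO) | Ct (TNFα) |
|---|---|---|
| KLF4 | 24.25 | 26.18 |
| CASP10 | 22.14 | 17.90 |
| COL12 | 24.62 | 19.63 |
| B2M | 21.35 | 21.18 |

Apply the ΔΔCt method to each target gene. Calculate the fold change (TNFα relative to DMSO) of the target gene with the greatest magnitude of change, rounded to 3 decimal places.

28.246

KLF4: ΔΔCt = (26.18−21.18) − (24.25−21.35) = 5.00 − 2.90 = 2.10; fold change = 2^-2.10 = 0.233
CASP10: ΔΔCt = (17.90−21.18) − (22.14−21.35) = -3.28 − 0.79 = -4.07; fold change = 2^4.07 = 16.795
COL12: ΔΔCt = (19.63−21.18) − (24.62−21.35) = -1.55 − 3.27 = -4.82; fold change = 2^4.82 = 28.246
COL12 has the largest |ΔΔCt| = 4.82.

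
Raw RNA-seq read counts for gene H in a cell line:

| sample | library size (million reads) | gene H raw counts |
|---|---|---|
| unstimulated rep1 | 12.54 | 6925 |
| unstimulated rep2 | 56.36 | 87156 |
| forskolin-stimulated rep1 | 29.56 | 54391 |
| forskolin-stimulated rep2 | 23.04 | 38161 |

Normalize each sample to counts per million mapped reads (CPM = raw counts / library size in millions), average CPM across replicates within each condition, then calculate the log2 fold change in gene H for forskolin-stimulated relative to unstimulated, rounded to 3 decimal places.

CPM(unstimulated rep1) = 6925 / 12.54 = 552.2329
CPM(unstimulated rep2) = 87156 / 56.36 = 1546.4159
CPM(forskolin-stimulated rep1) = 54391 / 29.56 = 1840.0203
CPM(forskolin-stimulated rep2) = 38161 / 23.04 = 1656.2934
mean CPM(unstimulated) = 1049.3244; mean CPM(forskolin-stimulated) = 1748.1569
Fold change = 1748.1569 / 1049.3244 = 1.66598
log2(1.66598) = 0.7364

0.736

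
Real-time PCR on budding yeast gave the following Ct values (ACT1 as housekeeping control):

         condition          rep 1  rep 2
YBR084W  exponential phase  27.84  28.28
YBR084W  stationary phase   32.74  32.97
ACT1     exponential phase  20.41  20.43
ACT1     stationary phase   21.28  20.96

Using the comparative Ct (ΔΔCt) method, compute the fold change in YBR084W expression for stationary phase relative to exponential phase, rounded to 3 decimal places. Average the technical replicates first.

Mean Ct: YBR084W exponential phase 28.060; YBR084W stationary phase 32.855; ACT1 exponential phase 20.420; ACT1 stationary phase 21.120
ΔCt(exponential phase) = 28.060 − 20.420 = 7.640
ΔCt(stationary phase) = 32.855 − 21.120 = 11.735
ΔΔCt = 11.735 − 7.640 = 4.095
Fold change = 2^(−4.095) = 0.0585

0.059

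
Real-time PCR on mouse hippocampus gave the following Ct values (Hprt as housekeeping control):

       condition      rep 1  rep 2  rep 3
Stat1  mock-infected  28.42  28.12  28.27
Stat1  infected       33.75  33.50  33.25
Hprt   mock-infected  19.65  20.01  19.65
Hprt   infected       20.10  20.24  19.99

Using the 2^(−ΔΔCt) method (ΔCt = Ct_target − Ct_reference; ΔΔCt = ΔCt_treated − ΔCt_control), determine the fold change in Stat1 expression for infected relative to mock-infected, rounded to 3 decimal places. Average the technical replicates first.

0.034

Mean Ct: Stat1 mock-infected 28.270; Stat1 infected 33.500; Hprt mock-infected 19.770; Hprt infected 20.110
ΔCt(mock-infected) = 28.270 − 19.770 = 8.500
ΔCt(infected) = 33.500 − 20.110 = 13.390
ΔΔCt = 13.390 − 8.500 = 4.890
Fold change = 2^(−4.890) = 0.0337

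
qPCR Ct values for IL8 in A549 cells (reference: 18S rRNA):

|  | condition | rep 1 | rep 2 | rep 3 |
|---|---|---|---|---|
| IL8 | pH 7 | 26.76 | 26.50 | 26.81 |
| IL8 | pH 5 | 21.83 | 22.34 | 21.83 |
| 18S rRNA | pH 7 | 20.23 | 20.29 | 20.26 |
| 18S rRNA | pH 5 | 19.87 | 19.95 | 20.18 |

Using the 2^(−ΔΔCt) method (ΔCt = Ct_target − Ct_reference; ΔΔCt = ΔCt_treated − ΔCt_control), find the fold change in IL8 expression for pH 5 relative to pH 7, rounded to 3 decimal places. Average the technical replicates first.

Mean Ct: IL8 pH 7 26.690; IL8 pH 5 22.000; 18S rRNA pH 7 20.260; 18S rRNA pH 5 20.000
ΔCt(pH 7) = 26.690 − 20.260 = 6.430
ΔCt(pH 5) = 22.000 − 20.000 = 2.000
ΔΔCt = 2.000 − 6.430 = -4.430
Fold change = 2^(−(-4.430)) = 2^4.430 = 21.5557

21.556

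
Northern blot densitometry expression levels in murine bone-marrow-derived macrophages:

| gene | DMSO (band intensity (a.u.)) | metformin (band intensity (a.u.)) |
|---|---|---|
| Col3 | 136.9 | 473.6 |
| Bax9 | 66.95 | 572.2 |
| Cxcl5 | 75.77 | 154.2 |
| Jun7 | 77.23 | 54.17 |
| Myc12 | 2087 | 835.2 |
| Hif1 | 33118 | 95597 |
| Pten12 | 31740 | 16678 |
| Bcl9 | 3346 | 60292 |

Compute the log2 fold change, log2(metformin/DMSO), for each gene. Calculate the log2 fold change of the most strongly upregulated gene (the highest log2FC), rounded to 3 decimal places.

4.171

log2(473.6/136.9) = 1.791  (Col3)
log2(572.2/66.95) = 3.095  (Bax9)
log2(154.2/75.77) = 1.025  (Cxcl5)
log2(54.17/77.23) = -0.512  (Jun7)
log2(835.2/2087) = -1.321  (Myc12)
log2(95597/33118) = 1.529  (Hif1)
log2(16678/31740) = -0.928  (Pten12)
log2(60292/3346) = 4.171  (Bcl9)
Bcl9 is most strongly upregulated.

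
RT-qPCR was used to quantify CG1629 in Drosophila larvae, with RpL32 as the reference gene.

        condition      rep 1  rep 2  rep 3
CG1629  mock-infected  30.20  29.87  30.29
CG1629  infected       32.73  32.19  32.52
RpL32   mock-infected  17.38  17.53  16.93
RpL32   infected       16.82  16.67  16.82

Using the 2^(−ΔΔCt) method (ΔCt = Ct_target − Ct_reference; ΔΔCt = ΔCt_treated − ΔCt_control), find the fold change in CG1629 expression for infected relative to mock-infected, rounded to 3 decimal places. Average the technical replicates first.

Mean Ct: CG1629 mock-infected 30.120; CG1629 infected 32.480; RpL32 mock-infected 17.280; RpL32 infected 16.770
ΔCt(mock-infected) = 30.120 − 17.280 = 12.840
ΔCt(infected) = 32.480 − 16.770 = 15.710
ΔΔCt = 15.710 − 12.840 = 2.870
Fold change = 2^(−2.870) = 0.1368

0.137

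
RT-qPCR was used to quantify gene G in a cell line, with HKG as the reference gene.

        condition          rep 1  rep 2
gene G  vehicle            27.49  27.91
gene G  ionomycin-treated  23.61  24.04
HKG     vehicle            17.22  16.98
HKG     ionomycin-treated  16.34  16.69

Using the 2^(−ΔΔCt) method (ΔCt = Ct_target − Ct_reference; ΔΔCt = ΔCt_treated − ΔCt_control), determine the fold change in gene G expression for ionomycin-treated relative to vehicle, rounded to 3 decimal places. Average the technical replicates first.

Mean Ct: gene G vehicle 27.700; gene G ionomycin-treated 23.825; HKG vehicle 17.100; HKG ionomycin-treated 16.515
ΔCt(vehicle) = 27.700 − 17.100 = 10.600
ΔCt(ionomycin-treated) = 23.825 − 16.515 = 7.310
ΔΔCt = 7.310 − 10.600 = -3.290
Fold change = 2^(−(-3.290)) = 2^3.290 = 9.7811

9.781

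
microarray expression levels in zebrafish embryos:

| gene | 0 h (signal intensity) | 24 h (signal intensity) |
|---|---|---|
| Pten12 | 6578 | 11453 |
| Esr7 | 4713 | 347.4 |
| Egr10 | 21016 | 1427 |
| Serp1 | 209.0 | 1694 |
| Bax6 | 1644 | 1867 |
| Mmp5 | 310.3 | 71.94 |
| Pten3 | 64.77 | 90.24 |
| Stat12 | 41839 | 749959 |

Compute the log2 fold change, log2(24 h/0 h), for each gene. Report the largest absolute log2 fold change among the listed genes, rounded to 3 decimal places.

4.164

log2(11453/6578) = 0.800  (Pten12)
log2(347.4/4713) = -3.762  (Esr7)
log2(1427/21016) = -3.880  (Egr10)
log2(1694/209.0) = 3.019  (Serp1)
log2(1867/1644) = 0.184  (Bax6)
log2(71.94/310.3) = -2.109  (Mmp5)
log2(90.24/64.77) = 0.478  (Pten3)
log2(749959/41839) = 4.164  (Stat12)
The largest magnitude belongs to Stat12.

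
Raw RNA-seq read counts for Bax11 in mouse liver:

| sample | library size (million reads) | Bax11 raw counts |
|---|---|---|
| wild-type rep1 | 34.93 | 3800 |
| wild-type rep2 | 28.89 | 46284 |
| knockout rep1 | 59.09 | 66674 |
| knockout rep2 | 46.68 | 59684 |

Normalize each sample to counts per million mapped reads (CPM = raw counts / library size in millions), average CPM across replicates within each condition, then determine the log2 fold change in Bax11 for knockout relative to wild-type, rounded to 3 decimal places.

0.492

CPM(wild-type rep1) = 3800 / 34.93 = 108.7890
CPM(wild-type rep2) = 46284 / 28.89 = 1602.0768
CPM(knockout rep1) = 66674 / 59.09 = 1128.3466
CPM(knockout rep2) = 59684 / 46.68 = 1278.5775
mean CPM(wild-type) = 855.4329; mean CPM(knockout) = 1203.4621
Fold change = 1203.4621 / 855.4329 = 1.40685
log2(1.40685) = 0.4925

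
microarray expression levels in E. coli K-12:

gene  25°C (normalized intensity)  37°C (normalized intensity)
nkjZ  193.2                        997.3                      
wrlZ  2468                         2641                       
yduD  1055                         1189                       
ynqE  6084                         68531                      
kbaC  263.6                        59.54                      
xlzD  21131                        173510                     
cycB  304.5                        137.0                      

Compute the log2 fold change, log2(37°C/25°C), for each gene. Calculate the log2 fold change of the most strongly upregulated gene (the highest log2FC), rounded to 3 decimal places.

3.494

log2(997.3/193.2) = 2.368  (nkjZ)
log2(2641/2468) = 0.098  (wrlZ)
log2(1189/1055) = 0.173  (yduD)
log2(68531/6084) = 3.494  (ynqE)
log2(59.54/263.6) = -2.146  (kbaC)
log2(173510/21131) = 3.038  (xlzD)
log2(137.0/304.5) = -1.152  (cycB)
ynqE is most strongly upregulated.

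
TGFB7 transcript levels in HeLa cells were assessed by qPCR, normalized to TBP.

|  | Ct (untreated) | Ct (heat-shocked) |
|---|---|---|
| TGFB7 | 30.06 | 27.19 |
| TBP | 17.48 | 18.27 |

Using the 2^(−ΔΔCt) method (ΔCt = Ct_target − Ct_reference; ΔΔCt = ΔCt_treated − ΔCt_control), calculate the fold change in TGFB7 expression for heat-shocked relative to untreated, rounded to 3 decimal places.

12.641

ΔCt(untreated) = 30.060 − 17.480 = 12.580
ΔCt(heat-shocked) = 27.190 − 18.270 = 8.920
ΔΔCt = 8.920 − 12.580 = -3.660
Fold change = 2^(−(-3.660)) = 2^3.660 = 12.6407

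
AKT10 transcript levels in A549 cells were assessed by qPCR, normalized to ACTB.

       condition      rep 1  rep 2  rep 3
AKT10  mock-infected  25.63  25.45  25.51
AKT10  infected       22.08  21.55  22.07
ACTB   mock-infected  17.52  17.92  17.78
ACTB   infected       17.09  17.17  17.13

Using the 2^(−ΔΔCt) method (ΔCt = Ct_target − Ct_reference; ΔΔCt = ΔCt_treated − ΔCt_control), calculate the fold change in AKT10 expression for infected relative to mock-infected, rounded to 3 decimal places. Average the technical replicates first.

8.112

Mean Ct: AKT10 mock-infected 25.530; AKT10 infected 21.900; ACTB mock-infected 17.740; ACTB infected 17.130
ΔCt(mock-infected) = 25.530 − 17.740 = 7.790
ΔCt(infected) = 21.900 − 17.130 = 4.770
ΔΔCt = 4.770 − 7.790 = -3.020
Fold change = 2^(−(-3.020)) = 2^3.020 = 8.1117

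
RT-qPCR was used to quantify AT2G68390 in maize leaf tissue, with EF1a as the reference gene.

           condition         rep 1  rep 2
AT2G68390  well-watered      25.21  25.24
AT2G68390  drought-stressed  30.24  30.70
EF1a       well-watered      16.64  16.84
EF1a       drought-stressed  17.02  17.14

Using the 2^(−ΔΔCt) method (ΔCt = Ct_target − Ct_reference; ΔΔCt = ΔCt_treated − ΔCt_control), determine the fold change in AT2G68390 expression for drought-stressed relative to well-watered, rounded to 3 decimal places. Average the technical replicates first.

Mean Ct: AT2G68390 well-watered 25.225; AT2G68390 drought-stressed 30.470; EF1a well-watered 16.740; EF1a drought-stressed 17.080
ΔCt(well-watered) = 25.225 − 16.740 = 8.485
ΔCt(drought-stressed) = 30.470 − 17.080 = 13.390
ΔΔCt = 13.390 − 8.485 = 4.905
Fold change = 2^(−4.905) = 0.0334

0.033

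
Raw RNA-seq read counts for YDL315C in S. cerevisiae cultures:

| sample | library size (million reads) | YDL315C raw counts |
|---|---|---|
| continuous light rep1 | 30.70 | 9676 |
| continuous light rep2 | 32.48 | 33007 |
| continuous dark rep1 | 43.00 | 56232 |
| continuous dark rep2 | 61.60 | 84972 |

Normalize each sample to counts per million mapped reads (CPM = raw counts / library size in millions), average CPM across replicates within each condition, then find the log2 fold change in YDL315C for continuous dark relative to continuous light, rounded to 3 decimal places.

1.013

CPM(continuous light rep1) = 9676 / 30.70 = 315.1792
CPM(continuous light rep2) = 33007 / 32.48 = 1016.2254
CPM(continuous dark rep1) = 56232 / 43.00 = 1307.7209
CPM(continuous dark rep2) = 84972 / 61.60 = 1379.4156
mean CPM(continuous light) = 665.7023; mean CPM(continuous dark) = 1343.5683
Fold change = 1343.5683 / 665.7023 = 2.01827
log2(2.01827) = 1.0131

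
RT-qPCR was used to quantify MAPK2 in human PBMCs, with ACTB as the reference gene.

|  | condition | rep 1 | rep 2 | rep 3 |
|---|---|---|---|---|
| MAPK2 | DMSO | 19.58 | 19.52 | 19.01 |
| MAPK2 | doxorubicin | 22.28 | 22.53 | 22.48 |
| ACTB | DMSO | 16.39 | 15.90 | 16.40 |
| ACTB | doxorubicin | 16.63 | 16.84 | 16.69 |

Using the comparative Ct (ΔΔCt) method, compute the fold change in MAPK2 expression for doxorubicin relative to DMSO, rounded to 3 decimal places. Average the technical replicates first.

Mean Ct: MAPK2 DMSO 19.370; MAPK2 doxorubicin 22.430; ACTB DMSO 16.230; ACTB doxorubicin 16.720
ΔCt(DMSO) = 19.370 − 16.230 = 3.140
ΔCt(doxorubicin) = 22.430 − 16.720 = 5.710
ΔΔCt = 5.710 − 3.140 = 2.570
Fold change = 2^(−2.570) = 0.1684

0.168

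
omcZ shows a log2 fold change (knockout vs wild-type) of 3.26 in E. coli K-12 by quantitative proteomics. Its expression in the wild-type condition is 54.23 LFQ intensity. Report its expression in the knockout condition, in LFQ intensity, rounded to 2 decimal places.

519.51

Fold change = 2^(3.26) = 9.5798
knockout expression = 54.23 × 9.5798 = 519.51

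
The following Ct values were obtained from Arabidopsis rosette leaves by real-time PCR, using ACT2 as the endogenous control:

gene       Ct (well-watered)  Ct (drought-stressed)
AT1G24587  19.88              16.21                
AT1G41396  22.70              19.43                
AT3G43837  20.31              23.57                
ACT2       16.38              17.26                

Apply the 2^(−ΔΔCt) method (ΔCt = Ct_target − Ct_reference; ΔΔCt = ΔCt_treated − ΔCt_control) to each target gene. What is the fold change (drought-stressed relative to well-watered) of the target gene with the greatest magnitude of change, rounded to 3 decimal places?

AT1G24587: ΔΔCt = (16.21−17.26) − (19.88−16.38) = -1.05 − 3.50 = -4.55; fold change = 2^4.55 = 23.425
AT1G41396: ΔΔCt = (19.43−17.26) − (22.70−16.38) = 2.17 − 6.32 = -4.15; fold change = 2^4.15 = 17.753
AT3G43837: ΔΔCt = (23.57−17.26) − (20.31−16.38) = 6.31 − 3.93 = 2.38; fold change = 2^-2.38 = 0.192
AT1G24587 has the largest |ΔΔCt| = 4.55.

23.425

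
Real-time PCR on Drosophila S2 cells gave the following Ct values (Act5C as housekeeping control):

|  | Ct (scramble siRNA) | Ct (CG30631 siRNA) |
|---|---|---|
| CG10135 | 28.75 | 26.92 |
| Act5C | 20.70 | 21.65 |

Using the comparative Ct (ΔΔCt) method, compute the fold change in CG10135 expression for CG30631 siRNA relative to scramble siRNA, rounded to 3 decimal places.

ΔCt(scramble siRNA) = 28.750 − 20.700 = 8.050
ΔCt(CG30631 siRNA) = 26.920 − 21.650 = 5.270
ΔΔCt = 5.270 − 8.050 = -2.780
Fold change = 2^(−(-2.780)) = 2^2.780 = 6.8685

6.869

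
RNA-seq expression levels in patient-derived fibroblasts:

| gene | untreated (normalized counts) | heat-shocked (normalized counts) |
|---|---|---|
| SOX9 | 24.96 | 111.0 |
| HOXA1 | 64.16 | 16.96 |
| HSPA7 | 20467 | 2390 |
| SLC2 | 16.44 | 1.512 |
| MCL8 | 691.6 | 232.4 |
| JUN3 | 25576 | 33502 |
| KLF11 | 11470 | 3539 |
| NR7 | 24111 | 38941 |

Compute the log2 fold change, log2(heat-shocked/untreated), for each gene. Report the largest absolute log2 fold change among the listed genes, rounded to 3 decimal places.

3.443

log2(111.0/24.96) = 2.153  (SOX9)
log2(16.96/64.16) = -1.920  (HOXA1)
log2(2390/20467) = -3.098  (HSPA7)
log2(1.512/16.44) = -3.443  (SLC2)
log2(232.4/691.6) = -1.573  (MCL8)
log2(33502/25576) = 0.389  (JUN3)
log2(3539/11470) = -1.696  (KLF11)
log2(38941/24111) = 0.692  (NR7)
The largest magnitude belongs to SLC2.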